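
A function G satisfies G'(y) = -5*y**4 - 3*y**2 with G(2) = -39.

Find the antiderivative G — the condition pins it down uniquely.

Integrate term by term and add the pieces.
A general antiderivative is -y**5 - y**3 + C.
The condition gives C = -39 - (-40) = 1.
So G(y) = -y**5 - y**3 + 1.
Check: d/dy[-y**5 - y**3 + 1] = -5*y**4 - 3*y**2 = G'(y).

G(y) = -y**5 - y**3 + 1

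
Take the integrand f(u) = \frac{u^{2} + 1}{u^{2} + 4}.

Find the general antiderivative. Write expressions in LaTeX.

Any candidate F(u) must reproduce f(u) exactly when differentiated.
Check: d/du[\frac{2 u - 3 \operatorname{atan}{\left(\frac{u}{2} \right)}}{2}] = \frac{u^{2} + 1}{u^{2} + 4} = f(u).

F(u) = \frac{2 u - 3 \operatorname{atan}{\left(\frac{u}{2} \right)}}{2} + C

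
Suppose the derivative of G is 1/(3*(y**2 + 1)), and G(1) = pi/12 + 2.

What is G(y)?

G(y) = (atan(y) + 6)/3

A candidate passes only if d/dy[G] lands on the given G'(y) exactly.
A general antiderivative is atan(y)/3 + C.
The condition gives C = pi/12 + 2 - (pi/12) = 2.
So G(y) = (atan(y) + 6)/3.
Check: d/dy[(atan(y) + 6)/3] = 1/(3*y**2 + 3), which equals G'(y).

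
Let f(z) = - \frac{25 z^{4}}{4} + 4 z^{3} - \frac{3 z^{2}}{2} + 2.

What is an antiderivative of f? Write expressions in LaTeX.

An antiderivative is F(z) = - \frac{5 z^{5}}{4} + z^{4} - \frac{z^{3}}{2} + 2 z.

Integrate term by term and add the pieces.
Check: d/dz[- \frac{5 z^{5}}{4} + z^{4} - \frac{z^{3}}{2} + 2 z] = - \frac{25 z^{4}}{4} + 4 z^{3} - \frac{3 z^{2}}{2} + 2 = f(z).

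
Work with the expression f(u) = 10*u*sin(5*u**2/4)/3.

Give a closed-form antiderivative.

An antiderivative is F(u) = -4*cos(5*u**2/4)/3.

f matches the chain-rule pattern g'(h)*h' with inner function h(u) = 5*u**2/4; substituting w = h(u) collapses the integral.
Check: d/du[-4*cos(5*u**2/4)/3] = 10*u*sin(5*u**2/4)/3 = f(u).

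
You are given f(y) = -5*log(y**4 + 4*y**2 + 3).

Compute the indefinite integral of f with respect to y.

F(y) = -5*y*log(y**4 + 4*y**2 + 3) + 20*y - 10*atan(y) - 10*sqrt(3)*atan(sqrt(3)*y/3) + C

Since d/dy undoes antidifferentiation here, F'(y) = f(y) is required of F(y).
Check: d/dy[-5*y*log(y**4 + 4*y**2 + 3) + 20*y - 10*atan(y) - 10*sqrt(3)*atan(sqrt(3)*y/3)] = -5*log(y**4 + 4*y**2 + 3) = f(y).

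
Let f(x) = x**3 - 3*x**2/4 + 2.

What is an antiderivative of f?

Integrate term by term and add the pieces.
Check: d/dx[x**4/4 - x**3/4 + 2*x] = x**3 - 3*x**2/4 + 2 = f(x).

An antiderivative is F(x) = x**4/4 - x**3/4 + 2*x.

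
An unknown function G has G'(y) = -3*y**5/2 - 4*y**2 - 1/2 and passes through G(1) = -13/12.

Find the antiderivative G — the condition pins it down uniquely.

G(y) = -(3*y**6 + 16*y**3 + 6*y - 12)/12

The integrand splits into summands that can be handled one at a time.
A general antiderivative is -y**6/4 - 4*y**3/3 - y/2 + C.
The condition gives C = -13/12 - (-25/12) = 1.
So G(y) = -(3*y**6 + 16*y**3 + 6*y - 12)/12.
Check: d/dy[-(3*y**6 + 16*y**3 + 6*y - 12)/12] = -3*y**5/2 - 4*y**2 - 1/2 = G'(y).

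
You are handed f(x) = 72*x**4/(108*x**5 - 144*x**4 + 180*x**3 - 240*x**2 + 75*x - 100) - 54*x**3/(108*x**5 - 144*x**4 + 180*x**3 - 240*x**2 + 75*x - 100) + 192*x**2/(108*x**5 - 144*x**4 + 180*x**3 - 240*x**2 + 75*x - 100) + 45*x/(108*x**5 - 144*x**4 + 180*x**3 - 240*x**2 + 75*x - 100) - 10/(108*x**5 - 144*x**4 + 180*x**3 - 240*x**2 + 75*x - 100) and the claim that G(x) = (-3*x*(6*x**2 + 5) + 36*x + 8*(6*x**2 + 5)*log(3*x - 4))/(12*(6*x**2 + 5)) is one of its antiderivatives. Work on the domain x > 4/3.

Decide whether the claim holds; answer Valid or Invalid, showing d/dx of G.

Invalid: d/dx[G] - f = -1/4, which is not 0.

d/dx[G] = (-108*x**5 + 432*x**4 - 396*x**3 + 1008*x**2 + 105*x + 60)/(432*x**5 - 576*x**4 + 720*x**3 - 960*x**2 + 300*x - 400)
d/dx[G] - f(x) = -1/4 != 0.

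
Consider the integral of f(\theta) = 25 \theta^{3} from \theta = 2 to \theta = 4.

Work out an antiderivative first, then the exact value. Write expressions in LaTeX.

Antiderivative: F(\theta) = \frac{25 \theta^{4}}{4}; value = 1500

Check any antiderivative F(\theta) by computing F'(\theta) and comparing it with f(\theta).
F(\theta) = \frac{25 \theta^{4}}{4} is an antiderivative of f.
Check: d/d\theta[\frac{25 \theta^{4}}{4}] = 25 \theta^{3} = f(\theta).
F(4) = 1600; F(2) = 100.
Integral = F(4) - F(2) = 1500.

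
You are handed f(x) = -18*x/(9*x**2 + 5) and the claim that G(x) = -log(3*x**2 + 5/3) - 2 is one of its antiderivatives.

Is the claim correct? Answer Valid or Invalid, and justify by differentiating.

d/dx[G] = -18*x/(9*x**2 + 5)
This equals f(x) exactly, so the claim holds.

Valid: G'(x) = f(x).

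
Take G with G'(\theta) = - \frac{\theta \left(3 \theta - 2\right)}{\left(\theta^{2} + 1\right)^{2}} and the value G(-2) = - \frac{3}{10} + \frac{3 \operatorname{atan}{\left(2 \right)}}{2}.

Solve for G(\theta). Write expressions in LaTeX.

Any candidate G(\theta) must reproduce the stated G'(\theta) exactly.
A general antiderivative is - \frac{2 - 3 \theta}{2 \theta^{2} + 2} - \frac{3 \operatorname{atan}{\left(\theta \right)}}{2} + C.
The condition gives C = - \frac{3}{10} + \frac{3 \operatorname{atan}{\left(2 \right)}}{2} - (- \frac{4}{5} + \frac{3 \operatorname{atan}{\left(2 \right)}}{2}) = \frac{1}{2}.
So G(\theta) = \frac{3 \theta}{2 \theta^{2} + 2} - \frac{3 \operatorname{atan}{\left(\theta \right)}}{2} + \frac{1}{2} - \frac{2}{2 \theta^{2} + 2}.
Check: d/d\theta[\frac{3 \theta}{2 \theta^{2} + 2} - \frac{3 \operatorname{atan}{\left(\theta \right)}}{2} + \frac{1}{2} - \frac{2}{2 \theta^{2} + 2}] = \frac{- 3 \theta^{2} + 2 \theta}{\theta^{4} + 2 \theta^{2} + 1}, which equals G'(\theta).

G(\theta) = \frac{3 \theta}{2 \theta^{2} + 2} - \frac{3 \operatorname{atan}{\left(\theta \right)}}{2} + \frac{1}{2} - \frac{2}{2 \theta^{2} + 2}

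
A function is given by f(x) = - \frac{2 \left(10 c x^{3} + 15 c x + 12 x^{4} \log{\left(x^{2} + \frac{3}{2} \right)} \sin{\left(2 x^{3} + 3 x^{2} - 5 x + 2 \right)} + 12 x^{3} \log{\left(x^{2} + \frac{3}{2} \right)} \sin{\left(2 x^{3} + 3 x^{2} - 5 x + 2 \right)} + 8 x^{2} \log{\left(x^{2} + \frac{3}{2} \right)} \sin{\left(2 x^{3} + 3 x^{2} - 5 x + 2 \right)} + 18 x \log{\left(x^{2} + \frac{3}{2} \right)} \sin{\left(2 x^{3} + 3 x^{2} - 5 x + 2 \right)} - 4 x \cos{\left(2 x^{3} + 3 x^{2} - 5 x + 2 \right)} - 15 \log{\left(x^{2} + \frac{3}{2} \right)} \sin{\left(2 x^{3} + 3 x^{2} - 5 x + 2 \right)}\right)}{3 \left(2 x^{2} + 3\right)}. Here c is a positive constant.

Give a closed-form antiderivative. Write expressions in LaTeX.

A candidate is checked by its d/dx: the result must match f(x).
Check: d/dx[\frac{- 5 c x^{2} + 2 \log{\left(x^{2} + \frac{3}{2} \right)} \cos{\left(2 x^{3} + 3 x^{2} - 5 x + 2 \right)}}{3}] = \frac{- 20 c x^{3} - 30 c x - 24 x^{4} \log{\left(x^{2} + \frac{3}{2} \right)} \sin{\left(2 x^{3} + 3 x^{2} - 5 x + 2 \right)} - 24 x^{3} \log{\left(x^{2} + \frac{3}{2} \right)} \sin{\left(2 x^{3} + 3 x^{2} - 5 x + 2 \right)} - 16 x^{2} \log{\left(x^{2} + \frac{3}{2} \right)} \sin{\left(2 x^{3} + 3 x^{2} - 5 x + 2 \right)} - 36 x \log{\left(x^{2} + \frac{3}{2} \right)} \sin{\left(2 x^{3} + 3 x^{2} - 5 x + 2 \right)} + 8 x \cos{\left(2 x^{3} + 3 x^{2} - 5 x + 2 \right)} + 30 \log{\left(x^{2} + \frac{3}{2} \right)} \sin{\left(2 x^{3} + 3 x^{2} - 5 x + 2 \right)}}{6 x^{2} + 9}, which equals f(x).

An antiderivative is F(x) = \frac{- 5 c x^{2} + 2 \log{\left(x^{2} + \frac{3}{2} \right)} \cos{\left(2 x^{3} + 3 x^{2} - 5 x + 2 \right)}}{3}.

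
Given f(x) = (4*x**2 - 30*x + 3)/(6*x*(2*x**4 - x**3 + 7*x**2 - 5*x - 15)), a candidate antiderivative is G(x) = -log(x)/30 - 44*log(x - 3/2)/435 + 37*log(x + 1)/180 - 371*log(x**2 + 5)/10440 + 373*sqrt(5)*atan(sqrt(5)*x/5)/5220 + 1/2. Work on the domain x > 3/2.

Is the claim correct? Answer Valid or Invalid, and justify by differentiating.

d/dx[G] = (4*x**2 - 30*x + 3)/(12*x**5 - 6*x**4 + 42*x**3 - 30*x**2 - 90*x)
This equals f(x) exactly, so the claim holds.

Valid - the claim checks out under differentiation.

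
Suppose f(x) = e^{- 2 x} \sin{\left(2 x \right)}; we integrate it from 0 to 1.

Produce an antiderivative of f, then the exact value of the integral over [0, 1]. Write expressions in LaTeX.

Whatever form F(x) takes, F'(x) = f(x) is non-negotiable.
F(x) = - \frac{e^{- 2 x} \sin{\left(2 x \right)}}{4} - \frac{e^{- 2 x} \cos{\left(2 x \right)}}{4} is an antiderivative of f.
Check: d/dx[- \frac{e^{- 2 x} \sin{\left(2 x \right)}}{4} - \frac{e^{- 2 x} \cos{\left(2 x \right)}}{4}] = e^{- 2 x} \sin{\left(2 x \right)} = f(x).
F(1) = - \frac{\sin{\left(2 \right)}}{4 e^{2}} - \frac{\cos{\left(2 \right)}}{4 e^{2}}; F(0) = - \frac{1}{4}.
Integral = F(1) - F(0) = - \frac{\sin{\left(2 \right)}}{4 e^{2}} - \frac{\cos{\left(2 \right)}}{4 e^{2}} + \frac{1}{4}.

Antiderivative: F(x) = - \frac{e^{- 2 x} \sin{\left(2 x \right)}}{4} - \frac{e^{- 2 x} \cos{\left(2 x \right)}}{4}; value = - \frac{\sin{\left(2 \right)}}{4 e^{2}} - \frac{\cos{\left(2 \right)}}{4 e^{2}} + \frac{1}{4}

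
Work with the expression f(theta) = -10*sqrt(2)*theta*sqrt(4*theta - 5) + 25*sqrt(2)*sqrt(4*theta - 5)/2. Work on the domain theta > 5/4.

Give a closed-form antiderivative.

An antiderivative is F(theta) = -sqrt(2)*(4*theta - 5)**(5/2)/4.

The integrand splits into summands that can be handled one at a time.
Check: d/dtheta[-sqrt(2)*(4*theta - 5)**(5/2)/4] = -10*sqrt(2)*theta*sqrt(4*theta - 5) + 25*sqrt(2)*sqrt(4*theta - 5)/2 = f(theta).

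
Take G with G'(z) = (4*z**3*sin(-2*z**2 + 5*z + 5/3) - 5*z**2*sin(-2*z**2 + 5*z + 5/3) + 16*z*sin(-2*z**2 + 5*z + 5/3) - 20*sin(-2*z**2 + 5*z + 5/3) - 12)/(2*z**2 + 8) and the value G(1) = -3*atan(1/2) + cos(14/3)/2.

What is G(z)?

A candidate passes only if d/dz[G] lands on the given G'(z) exactly.
A general antiderivative is cos(-2*z**2 + 5*z + 5/3)/2 - 3*atan(z/2) + C.
The condition gives C = -3*atan(1/2) + cos(14/3)/2 - (-3*atan(1/2) + cos(14/3)/2) = 0.
So G(z) = -(-cos(-2*z**2 + 5*z + 5/3) + 6*atan(z/2))/2.
Check: d/dz[-(-cos(-2*z**2 + 5*z + 5/3) + 6*atan(z/2))/2] = (4*z**3*sin(-2*z**2 + 5*z + 5/3) - 5*z**2*sin(-2*z**2 + 5*z + 5/3) + 16*z*sin(-2*z**2 + 5*z + 5/3) - 20*sin(-2*z**2 + 5*z + 5/3) - 12)/(2*z**2 + 8) = G'(z).

G(z) = -(-cos(-2*z**2 + 5*z + 5/3) + 6*atan(z/2))/2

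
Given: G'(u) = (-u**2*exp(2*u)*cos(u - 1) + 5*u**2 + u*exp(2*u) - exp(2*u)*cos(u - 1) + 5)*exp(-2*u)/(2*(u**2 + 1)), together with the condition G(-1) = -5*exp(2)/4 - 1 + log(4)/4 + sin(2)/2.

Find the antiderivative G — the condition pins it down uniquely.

G(u) = log(2*u**2 + 2)/4 - sin(u - 1)/2 - 1 - 5*exp(-2*u)/4

A candidate passes only if d/du[G] lands on the given G'(u) exactly.
A general antiderivative is log(2*u**2 + 2)/4 - sin(u - 1)/2 - 5*exp(-2*u)/4 + C.
The condition gives C = -5*exp(2)/4 - 1 + log(4)/4 + sin(2)/2 - (-5*exp(2)/4 + log(4)/4 + sin(2)/2) = -1.
So G(u) = log(2*u**2 + 2)/4 - sin(u - 1)/2 - 1 - 5*exp(-2*u)/4.
Check: d/du[log(2*u**2 + 2)/4 - sin(u - 1)/2 - 1 - 5*exp(-2*u)/4] = (-u**2*exp(2*u)*cos(u - 1) + 5*u**2 + u*exp(2*u) - exp(2*u)*cos(u - 1) + 5)/(2*u**2*exp(2*u) + 2*exp(2*u)), which equals G'(u).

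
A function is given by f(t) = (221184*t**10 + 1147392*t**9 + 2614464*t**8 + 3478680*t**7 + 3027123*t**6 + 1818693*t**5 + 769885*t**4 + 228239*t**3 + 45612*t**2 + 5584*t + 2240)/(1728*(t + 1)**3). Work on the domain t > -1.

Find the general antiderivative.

Whatever form F(t) takes, F'(t) = f(t) is non-negotiable.
Check: d/dt[(2*t**2 + 5*t/4 + 1/3)**4 - 5/(3*t + 3)**2] = (221184*t**10 + 1147392*t**9 + 2614464*t**8 + 3478680*t**7 + 3027123*t**6 + 1818693*t**5 + 769885*t**4 + 228239*t**3 + 45612*t**2 + 5584*t + 2240)/(1728*t**3 + 5184*t**2 + 5184*t + 1728), which equals f(t).

F(t) = (2*t**2 + 5*t/4 + 1/3)**4 - 5/(3*t + 3)**2 + C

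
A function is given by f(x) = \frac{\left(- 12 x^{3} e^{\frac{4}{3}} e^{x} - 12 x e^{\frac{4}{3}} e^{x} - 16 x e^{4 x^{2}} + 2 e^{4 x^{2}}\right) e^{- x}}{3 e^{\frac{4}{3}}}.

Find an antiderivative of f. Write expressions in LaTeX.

An antiderivative is F(x) = - x^{4} - 2 x^{2} - \frac{2 e^{- x} e^{4 x^{2}}}{3 e^{\frac{4}{3}}}.

A candidate is checked by its d/dx: the result must match f(x).
Check: d/dx[- x^{4} - 2 x^{2} - \frac{2 e^{- x} e^{4 x^{2}}}{3 e^{\frac{4}{3}}}] = \frac{\left(- 12 x^{3} e^{\frac{4}{3}} e^{x} - 12 x e^{\frac{4}{3}} e^{x} - 16 x e^{4 x^{2}} + 2 e^{4 x^{2}}\right) e^{- x}}{3 e^{\frac{4}{3}}} = f(x).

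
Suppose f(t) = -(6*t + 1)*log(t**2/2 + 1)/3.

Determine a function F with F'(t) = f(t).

An antiderivative F(t) passes only if d/dt[F] lands on f(t) exactly.
Check: d/dt[-(3*t**2*log(t**2/2 + 1) - 3*t**2 + t*log(t**2/2 + 1) - 2*t + 6*log(t**2 + 2) + 2*sqrt(2)*atan(sqrt(2)*t/2))/3] = -2*t*log(t**2/2 + 1) - log(t**2/2 + 1)/3, which equals f(t).

An antiderivative is F(t) = -(3*t**2*log(t**2/2 + 1) - 3*t**2 + t*log(t**2/2 + 1) - 2*t + 6*log(t**2 + 2) + 2*sqrt(2)*atan(sqrt(2)*t/2))/3.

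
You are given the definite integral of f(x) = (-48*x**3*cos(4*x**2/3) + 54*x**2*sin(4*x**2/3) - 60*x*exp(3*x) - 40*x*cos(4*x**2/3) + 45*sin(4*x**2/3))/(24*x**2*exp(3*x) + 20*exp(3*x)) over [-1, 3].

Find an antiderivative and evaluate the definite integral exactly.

Since d/dx undoes antidifferentiation here, F'(x) = f(x) is required of F(x).
F(x) = -5*log(3*x**2 + 5/2)/4 - 3*exp(-3*x)*sin(4*x**2/3)/4 is an antiderivative of f.
Check: d/dx[-5*log(3*x**2 + 5/2)/4 - 3*exp(-3*x)*sin(4*x**2/3)/4] = (-48*x**3*cos(4*x**2/3) + 54*x**2*sin(4*x**2/3) - 60*x*exp(3*x) - 40*x*cos(4*x**2/3) + 45*sin(4*x**2/3))/(24*x**2*exp(3*x) + 20*exp(3*x)) = f(x).
F(3) = -5*log(59/2)/4 - 3*exp(-9)*sin(12)/4; F(-1) = -3*exp(3)*sin(4/3)/4 - 5*log(11/2)/4.
Integral = F(3) - F(-1) = -5*log(59/2)/4 - 3*exp(-9)*sin(12)/4 + 5*log(11/2)/4 + 3*exp(3)*sin(4/3)/4.

Antiderivative: F(x) = -5*log(3*x**2 + 5/2)/4 - 3*exp(-3*x)*sin(4*x**2/3)/4; value = -5*log(59/2)/4 - 3*exp(-9)*sin(12)/4 + 5*log(11/2)/4 + 3*exp(3)*sin(4/3)/4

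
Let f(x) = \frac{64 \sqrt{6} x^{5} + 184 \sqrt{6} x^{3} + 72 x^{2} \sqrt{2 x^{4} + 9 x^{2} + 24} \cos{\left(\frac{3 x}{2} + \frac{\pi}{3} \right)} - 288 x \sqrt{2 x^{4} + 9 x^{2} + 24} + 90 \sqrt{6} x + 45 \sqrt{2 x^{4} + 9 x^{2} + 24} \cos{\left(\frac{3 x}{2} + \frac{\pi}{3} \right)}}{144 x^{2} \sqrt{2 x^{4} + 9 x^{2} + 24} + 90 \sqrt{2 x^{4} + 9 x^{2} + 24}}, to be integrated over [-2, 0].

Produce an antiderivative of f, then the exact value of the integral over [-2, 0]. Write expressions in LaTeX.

An antiderivative F(x) passes only if d/dx[F] lands on f(x) exactly.
F(x) = \frac{2 \sqrt{\frac{x^{4}}{3} + \frac{3 x^{2}}{2} + 4}}{3} - \log{\left(4 x^{2} + \frac{5}{2} \right)} + \frac{\sin{\left(\frac{3 x}{2} + \frac{\pi}{3} \right)}}{3} is an antiderivative of f.
Check: d/dx[\frac{2 \sqrt{\frac{x^{4}}{3} + \frac{3 x^{2}}{2} + 4}}{3} - \log{\left(4 x^{2} + \frac{5}{2} \right)} + \frac{\sin{\left(\frac{3 x}{2} + \frac{\pi}{3} \right)}}{3}] = \frac{64 \sqrt{6} x^{5} + 184 \sqrt{6} x^{3} + 72 x^{2} \sqrt{2 x^{4} + 9 x^{2} + 24} \cos{\left(\frac{3 x}{2} + \frac{\pi}{3} \right)} - 288 x \sqrt{2 x^{4} + 9 x^{2} + 24} + 90 \sqrt{6} x + 45 \sqrt{2 x^{4} + 9 x^{2} + 24} \cos{\left(\frac{3 x}{2} + \frac{\pi}{3} \right)}}{144 x^{2} \sqrt{2 x^{4} + 9 x^{2} + 24} + 90 \sqrt{2 x^{4} + 9 x^{2} + 24}} = f(x).
F(0) = - \log{\left(\frac{5}{2} \right)} + \frac{\sqrt{3}}{6} + \frac{4}{3}; F(-2) = - \log{\left(\frac{37}{2} \right)} + \frac{\cos{\left(\frac{\pi}{6} + 3 \right)}}{3} + \frac{2 \sqrt{138}}{9}.
Integral = F(0) - F(-2) = - \frac{2 \sqrt{138}}{9} - \log{\left(\frac{5}{2} \right)} + \frac{\sqrt{3}}{6} - \frac{\cos{\left(\frac{\pi}{6} + 3 \right)}}{3} + \frac{4}{3} + \log{\left(\frac{37}{2} \right)}.

Antiderivative: F(x) = \frac{2 \sqrt{\frac{x^{4}}{3} + \frac{3 x^{2}}{2} + 4}}{3} - \log{\left(4 x^{2} + \frac{5}{2} \right)} + \frac{\sin{\left(\frac{3 x}{2} + \frac{\pi}{3} \right)}}{3}; value = - \frac{2 \sqrt{138}}{9} - \log{\left(\frac{5}{2} \right)} + \frac{\sqrt{3}}{6} - \frac{\cos{\left(\frac{\pi}{6} + 3 \right)}}{3} + \frac{4}{3} + \log{\left(\frac{37}{2} \right)}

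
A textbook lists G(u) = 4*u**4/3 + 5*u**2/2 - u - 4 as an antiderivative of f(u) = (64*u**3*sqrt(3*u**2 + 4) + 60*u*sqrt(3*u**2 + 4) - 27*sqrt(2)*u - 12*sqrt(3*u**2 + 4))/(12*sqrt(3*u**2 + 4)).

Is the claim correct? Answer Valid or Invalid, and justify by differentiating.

Invalid: d/du[G] - f = 9*sqrt(2)*u/(4*sqrt(3*u**2 + 4)), which is not 0.

d/du[G] = 16*u**3/3 + 5*u - 1
d/du[G] - f(u) = 9*sqrt(2)*u/(4*sqrt(3*u**2 + 4)) != 0.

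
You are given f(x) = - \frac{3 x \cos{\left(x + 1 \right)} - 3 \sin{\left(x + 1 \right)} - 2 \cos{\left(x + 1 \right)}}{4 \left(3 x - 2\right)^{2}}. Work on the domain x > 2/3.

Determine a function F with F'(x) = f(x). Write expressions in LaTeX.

An antiderivative is F(x) = - \frac{\sin{\left(x + 1 \right)}}{4 \left(3 x - 2\right)}.

f has the shape u'v + uv' for u = - \frac{1}{4 \left(3 x - 2\right)} and v = \sin{\left(x + 1 \right)} — it is the derivative of the product u*v.
Check: d/dx[- \frac{\sin{\left(x + 1 \right)}}{4 \left(3 x - 2\right)}] = \frac{- 3 x \cos{\left(x + 1 \right)} + 3 \sin{\left(x + 1 \right)} + 2 \cos{\left(x + 1 \right)}}{36 x^{2} - 48 x + 16}, which equals f(x).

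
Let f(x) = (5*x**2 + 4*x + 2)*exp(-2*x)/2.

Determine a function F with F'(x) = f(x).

f has the shape u'v + uv' for u = -5*x**2/4 - 9*x/4 - 13/8 and v = exp(-2*x) — it is the derivative of the product u*v.
Check: d/dx[-(10*x**2 + 18*x + 13)*exp(-2*x)/8] = (5*x**2 + 4*x + 2)*exp(-2*x)/2 = f(x).

An antiderivative is F(x) = -(10*x**2 + 18*x + 13)*exp(-2*x)/8.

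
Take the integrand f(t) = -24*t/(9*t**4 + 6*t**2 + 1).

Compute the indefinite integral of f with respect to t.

F(t) = 4/(3*t**2 + 1) + C

f matches the chain-rule pattern g'(h)*h' with inner function h(t) = 3*t**2 + 1; substituting u = h(t) collapses the integral.
Check: d/dt[4/(3*t**2 + 1)] = -24*t/(9*t**4 + 6*t**2 + 1) = f(t).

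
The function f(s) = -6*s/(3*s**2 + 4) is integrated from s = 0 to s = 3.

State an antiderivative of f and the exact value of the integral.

Antiderivative: F(s) = -log(3*s**2 + 4); value = -log(31) + log(4)

f matches the chain-rule pattern g'(h)*h' with inner function h(s) = 3*s**2 + 4; substituting u = h(s) collapses the integral.
F(s) = -log(3*s**2 + 4) is an antiderivative of f.
Check: d/ds[-log(3*s**2 + 4)] = -6*s/(3*s**2 + 4) = f(s).
F(3) = -log(31); F(0) = -log(4).
Integral = F(3) - F(0) = -log(31) + log(4).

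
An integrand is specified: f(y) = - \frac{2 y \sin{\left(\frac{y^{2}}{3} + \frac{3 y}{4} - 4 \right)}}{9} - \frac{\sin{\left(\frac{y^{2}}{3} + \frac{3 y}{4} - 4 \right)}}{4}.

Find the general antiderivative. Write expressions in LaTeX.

The substitution u = \frac{y^{2}}{3} + \frac{3 y}{4} - 4 works: f is exactly (dF/du)*(du/dy) for that inner function.
Check: d/dy[\frac{\cos{\left(\frac{y^{2}}{3} + \frac{3 y}{4} - 4 \right)}}{3}] = - \frac{2 y \sin{\left(\frac{y^{2}}{3} + \frac{3 y}{4} - 4 \right)}}{9} - \frac{\sin{\left(\frac{y^{2}}{3} + \frac{3 y}{4} - 4 \right)}}{4} = f(y).

F(y) = \frac{\cos{\left(\frac{y^{2}}{3} + \frac{3 y}{4} - 4 \right)}}{3} + C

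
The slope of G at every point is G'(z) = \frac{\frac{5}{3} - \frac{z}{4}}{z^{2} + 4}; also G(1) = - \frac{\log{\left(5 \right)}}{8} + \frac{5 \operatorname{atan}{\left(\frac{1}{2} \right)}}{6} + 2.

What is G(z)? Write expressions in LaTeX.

G(z) = - \frac{\log{\left(z^{2} + 4 \right)}}{8} + \frac{5 \operatorname{atan}{\left(\frac{z}{2} \right)}}{6} + 2

A first test for any G(z): its z-derivative must equal the given G'(z).
A general antiderivative is - \frac{\log{\left(z^{2} + 4 \right)}}{8} + \frac{5 \operatorname{atan}{\left(\frac{z}{2} \right)}}{6} + C.
The condition gives C = - \frac{\log{\left(5 \right)}}{8} + \frac{5 \operatorname{atan}{\left(\frac{1}{2} \right)}}{6} + 2 - (- \frac{\log{\left(5 \right)}}{8} + \frac{5 \operatorname{atan}{\left(\frac{1}{2} \right)}}{6}) = 2.
So G(z) = - \frac{\log{\left(z^{2} + 4 \right)}}{8} + \frac{5 \operatorname{atan}{\left(\frac{z}{2} \right)}}{6} + 2.
Check: d/dz[- \frac{\log{\left(z^{2} + 4 \right)}}{8} + \frac{5 \operatorname{atan}{\left(\frac{z}{2} \right)}}{6} + 2] = \frac{20 - 3 z}{12 z^{2} + 48}, which equals G'(z).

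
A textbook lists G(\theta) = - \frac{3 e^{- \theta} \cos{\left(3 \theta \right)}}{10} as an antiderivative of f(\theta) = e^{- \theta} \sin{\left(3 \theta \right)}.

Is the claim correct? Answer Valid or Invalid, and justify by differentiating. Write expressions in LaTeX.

Invalid: d/d\theta[G] - f = \frac{\left(- \sin{\left(3 \theta \right)} + 3 \cos{\left(3 \theta \right)}\right) e^{- \theta}}{10}, which is not 0.

d/d\theta[G] = \frac{\left(9 \sin{\left(3 \theta \right)} + 3 \cos{\left(3 \theta \right)}\right) e^{- \theta}}{10}
d/d\theta[G] - f(\theta) = \frac{\left(- \sin{\left(3 \theta \right)} + 3 \cos{\left(3 \theta \right)}\right) e^{- \theta}}{10} != 0.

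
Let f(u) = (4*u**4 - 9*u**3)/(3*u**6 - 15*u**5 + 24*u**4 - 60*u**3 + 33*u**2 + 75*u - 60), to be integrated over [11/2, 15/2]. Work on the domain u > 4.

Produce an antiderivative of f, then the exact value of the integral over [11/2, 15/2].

The denominator factors as 3*(u - 4)*(u - 1)**2*(u + 1)*(u**2 + 5); partial fractions split f into directly integrable pieces: -5*(13*u - 35)/(324*(u**2 + 5)) - 13/(360*(u + 1)) + 17/(216*(u - 1)) + 5/(108*(u - 1)**2) + 64/(405*(u - 4)).
F(u) = (512*u*log(u - 4) + 255*u*log(u - 1) - 117*u*log(u + 1) - 325*u*log(u**2 + 5) + 350*sqrt(5)*u*atan(sqrt(5)*u/5) - 512*log(u - 4) - 255*log(u - 1) + 117*log(u + 1) + 325*log(u**2 + 5) - 350*sqrt(5)*atan(sqrt(5)*u/5) - 150)/(3240*u - 3240) is an antiderivative of f.
Check: d/du[(512*u*log(u - 4) + 255*u*log(u - 1) - 117*u*log(u + 1) - 325*u*log(u**2 + 5) + 350*sqrt(5)*u*atan(sqrt(5)*u/5) - 512*log(u - 4) - 255*log(u - 1) + 117*log(u + 1) + 325*log(u**2 + 5) - 350*sqrt(5)*atan(sqrt(5)*u/5) - 150)/(3240*u - 3240)] = (4*u**4 - 9*u**3)/(3*u**6 - 15*u**5 + 24*u**4 - 60*u**3 + 33*u**2 + 75*u - 60) = f(u).
F(15/2) = -65*log(245/4)/648 - 13*log(17/2)/360 - 5/702 + 17*log(13/2)/216 + 64*log(7/2)/405 + 35*sqrt(5)*atan(3*sqrt(5)/2)/324; F(11/2) = -65*log(141/4)/648 - 13*log(13/2)/360 - 5/486 + 64*log(3/2)/405 + 17*log(9/2)/216 + 35*sqrt(5)*atan(11*sqrt(5)/10)/324.
Integral = F(15/2) - F(11/2) = -65*log(245/4)/648 - 35*sqrt(5)*atan(11*sqrt(5)/10)/324 - 17*log(9/2)/216 - 13*log(17/2)/360 - 64*log(3/2)/405 + 10/3159 + 64*log(7/2)/405 + 31*log(13/2)/270 + 35*sqrt(5)*atan(3*sqrt(5)/2)/324 + 65*log(141/4)/648.

Antiderivative: F(u) = (512*u*log(u - 4) + 255*u*log(u - 1) - 117*u*log(u + 1) - 325*u*log(u**2 + 5) + 350*sqrt(5)*u*atan(sqrt(5)*u/5) - 512*log(u - 4) - 255*log(u - 1) + 117*log(u + 1) + 325*log(u**2 + 5) - 350*sqrt(5)*atan(sqrt(5)*u/5) - 150)/(3240*u - 3240); value = -65*log(245/4)/648 - 35*sqrt(5)*atan(11*sqrt(5)/10)/324 - 17*log(9/2)/216 - 13*log(17/2)/360 - 64*log(3/2)/405 + 10/3159 + 64*log(7/2)/405 + 31*log(13/2)/270 + 35*sqrt(5)*atan(3*sqrt(5)/2)/324 + 65*log(141/4)/648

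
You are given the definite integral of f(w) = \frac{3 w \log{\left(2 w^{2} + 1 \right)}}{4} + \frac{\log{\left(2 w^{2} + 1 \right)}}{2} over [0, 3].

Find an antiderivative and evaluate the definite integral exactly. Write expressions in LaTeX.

Antiderivative: F(w) = \frac{6 w^{2} \log{\left(2 w^{2} + 1 \right)} - 6 w^{2} + 8 w \log{\left(2 w^{2} + 1 \right)} - 16 w + 3 \log{\left(w^{2} + \frac{1}{2} \right)} + 8 \sqrt{2} \operatorname{atan}{\left(\sqrt{2} w \right)}}{16}; value = - \frac{51}{8} + \frac{3 \log{\left(2 \right)}}{16} + \frac{3 \log{\left(\frac{19}{2} \right)}}{16} + \frac{\sqrt{2} \operatorname{atan}{\left(3 \sqrt{2} \right)}}{2} + \frac{39 \log{\left(19 \right)}}{8}

The integrand splits into summands that can be handled one at a time.
F(w) = \frac{6 w^{2} \log{\left(2 w^{2} + 1 \right)} - 6 w^{2} + 8 w \log{\left(2 w^{2} + 1 \right)} - 16 w + 3 \log{\left(w^{2} + \frac{1}{2} \right)} + 8 \sqrt{2} \operatorname{atan}{\left(\sqrt{2} w \right)}}{16} is an antiderivative of f.
Check: d/dw[\frac{6 w^{2} \log{\left(2 w^{2} + 1 \right)} - 6 w^{2} + 8 w \log{\left(2 w^{2} + 1 \right)} - 16 w + 3 \log{\left(w^{2} + \frac{1}{2} \right)} + 8 \sqrt{2} \operatorname{atan}{\left(\sqrt{2} w \right)}}{16}] = \frac{3 w \log{\left(2 w^{2} + 1 \right)}}{4} + \frac{\log{\left(2 w^{2} + 1 \right)}}{2} = f(w).
F(3) = - \frac{51}{8} + \frac{3 \log{\left(\frac{19}{2} \right)}}{16} + \frac{\sqrt{2} \operatorname{atan}{\left(3 \sqrt{2} \right)}}{2} + \frac{39 \log{\left(19 \right)}}{8}; F(0) = - \frac{3 \log{\left(2 \right)}}{16}.
Integral = F(3) - F(0) = - \frac{51}{8} + \frac{3 \log{\left(2 \right)}}{16} + \frac{3 \log{\left(\frac{19}{2} \right)}}{16} + \frac{\sqrt{2} \operatorname{atan}{\left(3 \sqrt{2} \right)}}{2} + \frac{39 \log{\left(19 \right)}}{8}.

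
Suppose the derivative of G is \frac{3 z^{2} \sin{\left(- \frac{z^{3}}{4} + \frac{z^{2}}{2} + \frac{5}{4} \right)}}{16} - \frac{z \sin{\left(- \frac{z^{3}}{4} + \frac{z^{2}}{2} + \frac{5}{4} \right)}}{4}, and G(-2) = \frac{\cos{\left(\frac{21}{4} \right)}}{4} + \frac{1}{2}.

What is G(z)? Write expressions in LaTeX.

G'(z) matches the chain-rule pattern g'(h)*h' with inner function h(z) = - \frac{z^{3}}{4} + \frac{z^{2}}{2} + \frac{5}{4}; substituting u = h(z) collapses the integral.
A general antiderivative is \frac{\cos{\left(- \frac{z^{3}}{4} + \frac{z^{2}}{2} + \frac{5}{4} \right)}}{4} + C.
The condition gives C = \frac{\cos{\left(\frac{21}{4} \right)}}{4} + \frac{1}{2} - (\frac{\cos{\left(\frac{21}{4} \right)}}{4}) = \frac{1}{2}.
So G(z) = \frac{\cos{\left(- \frac{z^{3}}{4} + \frac{z^{2}}{2} + \frac{5}{4} \right)}}{4} + \frac{1}{2}.
Check: d/dz[\frac{\cos{\left(- \frac{z^{3}}{4} + \frac{z^{2}}{2} + \frac{5}{4} \right)}}{4} + \frac{1}{2}] = \frac{3 z^{2} \sin{\left(- \frac{z^{3}}{4} + \frac{z^{2}}{2} + \frac{5}{4} \right)}}{16} - \frac{z \sin{\left(- \frac{z^{3}}{4} + \frac{z^{2}}{2} + \frac{5}{4} \right)}}{4} = G'(z).

G(z) = \frac{\cos{\left(- \frac{z^{3}}{4} + \frac{z^{2}}{2} + \frac{5}{4} \right)}}{4} + \frac{1}{2}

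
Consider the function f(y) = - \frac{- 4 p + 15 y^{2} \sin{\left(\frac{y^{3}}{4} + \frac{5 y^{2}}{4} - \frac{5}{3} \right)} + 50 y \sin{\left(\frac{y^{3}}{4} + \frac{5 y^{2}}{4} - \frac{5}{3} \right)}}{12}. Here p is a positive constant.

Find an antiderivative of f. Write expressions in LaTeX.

Recover f(y) by differentiating a candidate F(y); any mismatch rules it out.
Check: d/dy[\frac{p y}{3} + \frac{5 \cos{\left(\frac{y^{3}}{4} + \frac{5 y^{2}}{4} - \frac{5}{3} \right)}}{3}] = \frac{p}{3} - \frac{5 y^{2} \sin{\left(\frac{y^{3}}{4} + \frac{5 y^{2}}{4} - \frac{5}{3} \right)}}{4} - \frac{25 y \sin{\left(\frac{y^{3}}{4} + \frac{5 y^{2}}{4} - \frac{5}{3} \right)}}{6}, which equals f(y).

An antiderivative is F(y) = \frac{p y}{3} + \frac{5 \cos{\left(\frac{y^{3}}{4} + \frac{5 y^{2}}{4} - \frac{5}{3} \right)}}{3}.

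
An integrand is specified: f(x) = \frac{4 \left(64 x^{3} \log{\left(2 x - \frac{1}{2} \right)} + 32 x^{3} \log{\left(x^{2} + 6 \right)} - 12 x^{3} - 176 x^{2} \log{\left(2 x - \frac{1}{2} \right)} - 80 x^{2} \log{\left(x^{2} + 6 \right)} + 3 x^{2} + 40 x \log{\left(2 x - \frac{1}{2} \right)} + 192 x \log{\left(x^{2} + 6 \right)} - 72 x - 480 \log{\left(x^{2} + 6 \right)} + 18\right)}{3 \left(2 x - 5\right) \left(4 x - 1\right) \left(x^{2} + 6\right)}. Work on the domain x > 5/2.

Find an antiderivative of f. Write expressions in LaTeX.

An antiderivative is F(x) = - 2 \log{\left(2 x - 5 \right)} + \frac{16 \log{\left(2 x - \frac{1}{2} \right)} \log{\left(x^{2} + 6 \right)}}{3}.

Recover f(x) by differentiating a candidate F(x); any mismatch rules it out.
Check: d/dx[- 2 \log{\left(2 x - 5 \right)} + \frac{16 \log{\left(2 x - \frac{1}{2} \right)} \log{\left(x^{2} + 6 \right)}}{3}] = \frac{256 x^{3} \log{\left(2 x - \frac{1}{2} \right)} + 128 x^{3} \log{\left(x^{2} + 6 \right)} - 48 x^{3} - 704 x^{2} \log{\left(2 x - \frac{1}{2} \right)} - 320 x^{2} \log{\left(x^{2} + 6 \right)} + 12 x^{2} + 160 x \log{\left(2 x - \frac{1}{2} \right)} + 768 x \log{\left(x^{2} + 6 \right)} - 288 x - 1920 \log{\left(x^{2} + 6 \right)} + 72}{24 x^{4} - 66 x^{3} + 159 x^{2} - 396 x + 90}, which equals f(x).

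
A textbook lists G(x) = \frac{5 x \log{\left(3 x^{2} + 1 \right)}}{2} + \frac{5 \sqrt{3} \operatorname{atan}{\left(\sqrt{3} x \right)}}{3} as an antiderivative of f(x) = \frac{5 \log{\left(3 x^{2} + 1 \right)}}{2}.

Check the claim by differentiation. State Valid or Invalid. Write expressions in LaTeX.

d/dx[G] = \frac{5 \log{\left(3 x^{2} + 1 \right)}}{2} + 5
d/dx[G] - f(x) = 5 != 0.

Invalid: d/dx[G] - f = 5, which is not 0.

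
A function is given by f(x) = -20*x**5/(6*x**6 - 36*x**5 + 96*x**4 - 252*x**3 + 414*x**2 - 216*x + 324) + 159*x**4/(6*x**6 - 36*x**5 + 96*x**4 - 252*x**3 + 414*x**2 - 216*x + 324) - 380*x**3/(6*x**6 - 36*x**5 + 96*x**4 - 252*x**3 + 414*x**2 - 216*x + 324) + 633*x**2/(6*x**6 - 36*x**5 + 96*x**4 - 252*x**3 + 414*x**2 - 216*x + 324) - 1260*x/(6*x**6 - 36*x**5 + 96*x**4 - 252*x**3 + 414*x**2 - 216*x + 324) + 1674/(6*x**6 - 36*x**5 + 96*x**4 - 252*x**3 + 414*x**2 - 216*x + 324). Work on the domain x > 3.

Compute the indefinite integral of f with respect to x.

F(x) = (-10*(x - 3)*log(x**2/2 + 3) + 30*(x - 3)*atan(x) - 9)/(6*(x - 3)) + C

The integrand splits into summands that can be handled one at a time.
Check: d/dx[(-10*(x - 3)*log(x**2/2 + 3) + 30*(x - 3)*atan(x) - 9)/(6*(x - 3))] = (-20*x**5 + 159*x**4 - 380*x**3 + 633*x**2 - 1260*x + 1674)/(6*x**6 - 36*x**5 + 96*x**4 - 252*x**3 + 414*x**2 - 216*x + 324), which equals f(x).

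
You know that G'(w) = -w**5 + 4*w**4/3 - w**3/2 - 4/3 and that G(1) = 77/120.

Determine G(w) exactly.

G(w) = -(20*w**6 - 32*w**5 + 15*w**4 + 160*w - 240)/120

Integrate term by term and add the pieces.
A general antiderivative is -w**6/6 + 4*w**5/15 - w**4/8 - 4*w/3 + C.
The condition gives C = 77/120 - (-163/120) = 2.
So G(w) = -(20*w**6 - 32*w**5 + 15*w**4 + 160*w - 240)/120.
Check: d/dw[-(20*w**6 - 32*w**5 + 15*w**4 + 160*w - 240)/120] = -w**5 + 4*w**4/3 - w**3/2 - 4/3 = G'(w).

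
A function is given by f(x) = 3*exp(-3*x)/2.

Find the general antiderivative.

F(x) = -exp(-3*x)/2 + C

A first test for any F(x): its x-derivative must equal f(x) identically.
Check: d/dx[-exp(-3*x)/2] = 3*exp(-3*x)/2 = f(x).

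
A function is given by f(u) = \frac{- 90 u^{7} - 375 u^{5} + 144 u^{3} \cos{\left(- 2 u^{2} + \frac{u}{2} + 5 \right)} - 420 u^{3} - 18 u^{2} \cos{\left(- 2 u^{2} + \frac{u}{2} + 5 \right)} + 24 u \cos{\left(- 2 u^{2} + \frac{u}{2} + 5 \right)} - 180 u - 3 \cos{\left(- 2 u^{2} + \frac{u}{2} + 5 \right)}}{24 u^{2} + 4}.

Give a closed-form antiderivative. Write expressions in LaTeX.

An antiderivative is F(u) = - \frac{5 u^{6}}{8} - \frac{15 u^{4}}{4} - \frac{15 u^{2}}{2} - \frac{5 \log{\left(2 u^{2} + \frac{1}{3} \right)}}{2} - \frac{3 \sin{\left(- 2 u^{2} + \frac{u}{2} + 5 \right)}}{2}.

Whatever form F(u) takes, F'(u) = f(u) is non-negotiable.
Check: d/du[- \frac{5 u^{6}}{8} - \frac{15 u^{4}}{4} - \frac{15 u^{2}}{2} - \frac{5 \log{\left(2 u^{2} + \frac{1}{3} \right)}}{2} - \frac{3 \sin{\left(- 2 u^{2} + \frac{u}{2} + 5 \right)}}{2}] = \frac{- 90 u^{7} - 375 u^{5} + 144 u^{3} \cos{\left(- 2 u^{2} + \frac{u}{2} + 5 \right)} - 420 u^{3} - 18 u^{2} \cos{\left(- 2 u^{2} + \frac{u}{2} + 5 \right)} + 24 u \cos{\left(- 2 u^{2} + \frac{u}{2} + 5 \right)} - 180 u - 3 \cos{\left(- 2 u^{2} + \frac{u}{2} + 5 \right)}}{24 u^{2} + 4} = f(u).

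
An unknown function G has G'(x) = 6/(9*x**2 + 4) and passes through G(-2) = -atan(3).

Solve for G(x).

The proposed G(x) is checked by its d/dx: the result must match the given G'(x).
A general antiderivative is atan(3*x/2) + C.
The condition gives C = -atan(3) - (-atan(3)) = 0.
So G(x) = atan(3*x/2).
Check: d/dx[atan(3*x/2)] = 6/(9*x**2 + 4) = G'(x).

G(x) = atan(3*x/2)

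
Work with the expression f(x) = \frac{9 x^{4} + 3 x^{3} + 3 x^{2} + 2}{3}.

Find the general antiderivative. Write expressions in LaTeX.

F(x) = \frac{x \left(36 x^{4} + 15 x^{3} + 20 x^{2} + 40\right)}{60} + C

Check any antiderivative F(x) by computing F'(x) and comparing it with f(x).
Check: d/dx[\frac{x \left(36 x^{4} + 15 x^{3} + 20 x^{2} + 40\right)}{60}] = 3 x^{4} + x^{3} + x^{2} + \frac{2}{3}, which equals f(x).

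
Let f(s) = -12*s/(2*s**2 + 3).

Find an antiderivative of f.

f matches the chain-rule pattern g'(h)*h' with inner function h(s) = s**2 + 3/2; substituting u = h(s) collapses the integral.
Check: d/ds[-3*log(s**2 + 3/2)] = -12*s/(2*s**2 + 3) = f(s).

An antiderivative is F(s) = -3*log(s**2 + 3/2).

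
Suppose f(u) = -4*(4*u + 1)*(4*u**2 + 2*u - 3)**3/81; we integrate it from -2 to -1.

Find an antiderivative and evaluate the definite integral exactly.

Antiderivative: F(u) = -(4*u**2 + 2*u - 3)**4/162; value = 3280/81

f matches the chain-rule pattern g'(h)*h' with inner function h(u) = 4*u**2/3 + 2*u/3 - 1; substituting w = h(u) collapses the integral.
F(u) = -(4*u**2 + 2*u - 3)**4/162 is an antiderivative of f.
Check: d/du[-(4*u**2 + 2*u - 3)**4/162] = -1024*u**7/81 - 1792*u**6/81 + 128*u**5/9 + 2560*u**4/81 - 608*u**3/81 - 128*u**2/9 + 8*u/3 + 4/3, which equals f(u).
F(-1) = -1/162; F(-2) = -81/2.
Integral = F(-1) - F(-2) = 3280/81.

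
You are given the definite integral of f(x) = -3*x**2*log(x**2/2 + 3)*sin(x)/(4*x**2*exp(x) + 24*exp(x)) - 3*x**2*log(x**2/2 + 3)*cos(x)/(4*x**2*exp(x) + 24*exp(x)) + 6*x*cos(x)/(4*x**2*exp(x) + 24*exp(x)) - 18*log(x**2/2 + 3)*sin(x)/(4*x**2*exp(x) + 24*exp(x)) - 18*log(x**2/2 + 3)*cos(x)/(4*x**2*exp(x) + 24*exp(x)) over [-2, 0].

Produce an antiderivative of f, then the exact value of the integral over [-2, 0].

Antiderivative: F(x) = 3*exp(-x)*log(x**2/2 + 3)*cos(x)/4; value = 3*log(3)/4 - 3*exp(2)*log(5)*cos(2)/4

Integrate term by term and add the pieces.
F(x) = 3*exp(-x)*log(x**2/2 + 3)*cos(x)/4 is an antiderivative of f.
Check: d/dx[3*exp(-x)*log(x**2/2 + 3)*cos(x)/4] = (-3*x**2*log(x**2/2 + 3)*sin(x) - 3*x**2*log(x**2/2 + 3)*cos(x) + 6*x*cos(x) - 18*log(x**2/2 + 3)*sin(x) - 18*log(x**2/2 + 3)*cos(x))/(4*x**2*exp(x) + 24*exp(x)), which equals f(x).
F(0) = 3*log(3)/4; F(-2) = 3*exp(2)*log(5)*cos(2)/4.
Integral = F(0) - F(-2) = 3*log(3)/4 - 3*exp(2)*log(5)*cos(2)/4.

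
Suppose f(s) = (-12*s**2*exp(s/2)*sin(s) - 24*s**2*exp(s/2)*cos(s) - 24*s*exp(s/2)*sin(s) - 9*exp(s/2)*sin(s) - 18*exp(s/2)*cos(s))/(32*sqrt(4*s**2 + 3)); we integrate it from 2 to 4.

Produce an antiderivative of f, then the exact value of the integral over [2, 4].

Antiderivative: F(s) = -3*sqrt(4*s**2 + 3)*exp(s/2)*sin(s)/16; value = 3*sqrt(19)*exp(1)*sin(2)/16 - 3*sqrt(67)*exp(2)*sin(4)/16

Check any antiderivative F(s) by computing F'(s) and comparing it with f(s).
F(s) = -3*sqrt(4*s**2 + 3)*exp(s/2)*sin(s)/16 is an antiderivative of f.
Check: d/ds[-3*sqrt(4*s**2 + 3)*exp(s/2)*sin(s)/16] = (-12*s**2*exp(s/2)*sin(s) - 24*s**2*exp(s/2)*cos(s) - 24*s*exp(s/2)*sin(s) - 9*exp(s/2)*sin(s) - 18*exp(s/2)*cos(s))/(32*sqrt(4*s**2 + 3)) = f(s).
F(4) = -3*sqrt(67)*exp(2)*sin(4)/16; F(2) = -3*sqrt(19)*exp(1)*sin(2)/16.
Integral = F(4) - F(2) = 3*sqrt(19)*exp(1)*sin(2)/16 - 3*sqrt(67)*exp(2)*sin(4)/16.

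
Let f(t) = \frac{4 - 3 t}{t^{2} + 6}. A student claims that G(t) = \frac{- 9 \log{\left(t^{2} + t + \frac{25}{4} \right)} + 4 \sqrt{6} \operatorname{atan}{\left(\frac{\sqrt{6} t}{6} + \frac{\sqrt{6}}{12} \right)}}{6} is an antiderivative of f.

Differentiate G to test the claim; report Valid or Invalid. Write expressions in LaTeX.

Invalid: d/dt[G] - f = \frac{6 t^{2} - 13 t - 40}{4 t^{4} + 4 t^{3} + 49 t^{2} + 24 t + 150}, which is not 0.

d/dt[G] = \frac{10 - 12 t}{4 t^{2} + 4 t + 25}
d/dt[G] - f(t) = \frac{6 t^{2} - 13 t - 40}{4 t^{4} + 4 t^{3} + 49 t^{2} + 24 t + 150} != 0.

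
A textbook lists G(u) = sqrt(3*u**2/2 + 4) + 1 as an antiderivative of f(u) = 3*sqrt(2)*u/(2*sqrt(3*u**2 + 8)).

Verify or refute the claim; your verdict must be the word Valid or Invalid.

Valid - the claim checks out under differentiation.

d/du[G] = 3*sqrt(2)*u/(2*sqrt(3*u**2 + 8))
This equals f(u) exactly, so the claim holds.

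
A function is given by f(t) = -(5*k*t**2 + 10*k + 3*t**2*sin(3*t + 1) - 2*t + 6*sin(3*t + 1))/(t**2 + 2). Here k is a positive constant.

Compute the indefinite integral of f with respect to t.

Check any antiderivative F(t) by computing F'(t) and comparing it with f(t).
Check: d/dt[-5*k*t + log(t**2 + 2) + cos(3*t + 1)] = (-5*k*t**2 - 10*k - 3*t**2*sin(3*t + 1) + 2*t - 6*sin(3*t + 1))/(t**2 + 2), which equals f(t).

F(t) = -5*k*t + log(t**2 + 2) + cos(3*t + 1) + C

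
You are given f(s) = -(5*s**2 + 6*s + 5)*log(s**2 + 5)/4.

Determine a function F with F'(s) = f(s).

Whatever form F(s) takes, F'(s) = f(s) is non-negotiable.
Check: d/ds[(10*s**3 + 27*s**2 + 3*s*(-5*s**2 - 9*s - 15)*log(s**2 + 5) - 60*s - 135*log(s**2 + 5) + 60*sqrt(5)*atan(sqrt(5)*s/5))/36] = -5*s**2*log(s**2 + 5)/4 - 3*s*log(s**2 + 5)/2 - 5*log(s**2 + 5)/4, which equals f(s).

An antiderivative is F(s) = (10*s**3 + 27*s**2 + 3*s*(-5*s**2 - 9*s - 15)*log(s**2 + 5) - 60*s - 135*log(s**2 + 5) + 60*sqrt(5)*atan(sqrt(5)*s/5))/36.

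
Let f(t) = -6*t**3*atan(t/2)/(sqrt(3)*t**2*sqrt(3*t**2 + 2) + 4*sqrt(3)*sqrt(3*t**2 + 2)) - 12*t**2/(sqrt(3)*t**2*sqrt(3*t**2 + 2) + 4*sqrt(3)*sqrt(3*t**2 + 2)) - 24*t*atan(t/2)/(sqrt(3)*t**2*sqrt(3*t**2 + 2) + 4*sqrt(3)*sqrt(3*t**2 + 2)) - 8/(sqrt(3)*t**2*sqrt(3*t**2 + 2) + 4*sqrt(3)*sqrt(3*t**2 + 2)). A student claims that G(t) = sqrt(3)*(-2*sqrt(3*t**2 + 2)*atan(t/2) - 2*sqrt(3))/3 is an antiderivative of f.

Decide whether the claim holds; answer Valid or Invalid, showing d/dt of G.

d/dt[G] = (-6*sqrt(3)*t**3*atan(t/2) - 12*sqrt(3)*t**2 - 24*sqrt(3)*t*atan(t/2) - 8*sqrt(3))/(3*t**2*sqrt(3*t**2 + 2) + 12*sqrt(3*t**2 + 2))
This equals f(t) exactly, so the claim holds.

Valid - differentiating G returns exactly f.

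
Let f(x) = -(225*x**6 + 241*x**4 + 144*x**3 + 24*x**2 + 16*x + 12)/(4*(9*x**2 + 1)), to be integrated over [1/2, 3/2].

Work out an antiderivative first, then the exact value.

Since d/dx undoes antidifferentiation here, F'(x) = f(x) is required of F(x).
F(x) = -(15*x**5 + 24*x**3 + 24*x**2 + 12*atan(3*x) + 16)/12 is an antiderivative of f.
Check: d/dx[-(15*x**5 + 24*x**3 + 24*x**2 + 12*atan(3*x) + 16)/12] = (-225*x**6 - 241*x**4 - 144*x**3 - 24*x**2 - 16*x - 12)/(36*x**2 + 4), which equals f(x).
F(3/2) = -8477/384 - atan(9/2); F(1/2) = -815/384 - atan(3/2).
Integral = F(3/2) - F(1/2) = -1277/64 - atan(9/2) + atan(3/2).

Antiderivative: F(x) = -(15*x**5 + 24*x**3 + 24*x**2 + 12*atan(3*x) + 16)/12; value = -1277/64 - atan(9/2) + atan(3/2)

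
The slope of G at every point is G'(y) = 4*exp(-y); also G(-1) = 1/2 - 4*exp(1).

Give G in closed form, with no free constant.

G(y) = 1/2 - 4*exp(-y)

Check a candidate G(y) by differentiating: d/dy[G] must match the given G'(y).
A general antiderivative is -4*exp(-y) + C.
The condition gives C = 1/2 - 4*exp(1) - (-4*exp(1)) = 1/2.
So G(y) = 1/2 - 4*exp(-y).
Check: d/dy[1/2 - 4*exp(-y)] = 4*exp(-y) = G'(y).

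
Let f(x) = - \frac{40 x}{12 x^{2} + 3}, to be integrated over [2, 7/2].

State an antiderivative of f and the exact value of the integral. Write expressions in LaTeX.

Antiderivative: F(x) = - \frac{5 \log{\left(4 x^{2} + 1 \right)}}{3}; value = - \frac{5 \log{\left(50 \right)}}{3} + \frac{5 \log{\left(17 \right)}}{3}

The substitution u = 4 x^{2} + 1 works: f is exactly (dF/du)*(du/dx) for that inner function.
F(x) = - \frac{5 \log{\left(4 x^{2} + 1 \right)}}{3} is an antiderivative of f.
Check: d/dx[- \frac{5 \log{\left(4 x^{2} + 1 \right)}}{3}] = - \frac{40 x}{12 x^{2} + 3} = f(x).
F(7/2) = - \frac{5 \log{\left(50 \right)}}{3}; F(2) = - \frac{5 \log{\left(17 \right)}}{3}.
Integral = F(7/2) - F(2) = - \frac{5 \log{\left(50 \right)}}{3} + \frac{5 \log{\left(17 \right)}}{3}.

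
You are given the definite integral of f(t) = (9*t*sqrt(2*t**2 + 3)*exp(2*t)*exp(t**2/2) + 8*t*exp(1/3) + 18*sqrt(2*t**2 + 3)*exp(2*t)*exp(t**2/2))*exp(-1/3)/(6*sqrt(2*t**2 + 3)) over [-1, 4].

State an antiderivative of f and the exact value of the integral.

Whatever form F(t) takes, F'(t) = f(t) is non-negotiable.
F(t) = 2*sqrt(2*t**2 + 3)/3 + 3*exp(t**2/2 + 2*t - 1/3)/2 is an antiderivative of f.
Check: d/dt[2*sqrt(2*t**2 + 3)/3 + 3*exp(t**2/2 + 2*t - 1/3)/2] = (9*t*sqrt(2*t**2 + 3)*exp(-1/3)*exp(2*t)*exp(t**2/2) + 8*t + 18*sqrt(2*t**2 + 3)*exp(-1/3)*exp(2*t)*exp(t**2/2))/(6*sqrt(2*t**2 + 3)), which equals f(t).
F(4) = 2*sqrt(35)/3 + 3*exp(47/3)/2; F(-1) = 3*exp(-11/6)/2 + 2*sqrt(5)/3.
Integral = F(4) - F(-1) = -2*sqrt(5)/3 - 3*exp(-11/6)/2 + 2*sqrt(35)/3 + 3*exp(47/3)/2.

Antiderivative: F(t) = 2*sqrt(2*t**2 + 3)/3 + 3*exp(t**2/2 + 2*t - 1/3)/2; value = -2*sqrt(5)/3 - 3*exp(-11/6)/2 + 2*sqrt(35)/3 + 3*exp(47/3)/2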